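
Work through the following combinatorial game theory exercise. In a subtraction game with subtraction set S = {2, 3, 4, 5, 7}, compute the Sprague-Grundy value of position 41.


The subtraction set is S = {2, 3, 4, 5, 7}.
G(k) = mex{ G(k - s) : s in S, s <= k }. We compute iteratively: G(0) = 0.
G(1) = mex({}) = 0
G(2) = mex({0}) = 1
G(3) = mex({0}) = 1
G(4) = mex({0, 1}) = 2
G(5) = mex({0, 1}) = 2
G(6) = mex({0, 1, 2}) = 3
G(7) = mex({0, 1, 2}) = 3
G(8) = mex({0, 1, 2, 3}) = 4
G(9) = mex({1, 2, 3}) = 0
G(10) = mex({1, 2, 3, 4}) = 0
G(11) = mex({0, 2, 3, 4}) = 1
G(12) = mex({0, 2, 3, 4}) = 1
G(13) = mex({0, 1, 3, 4}) = 2
G(14) = mex({0, 1, 3}) = 2
G(15) = mex({0, 1, 2, 4}) = 3
Observe that G(9)..G(15) = 0, 0, 1, 1, 2, 2, 3 repeats G(0)..G(6) = 0, 0, 1, 1, 2, 2, 3.
For k >= max(S) = 7, G(k) is determined by the previous 7 values G(k-7)..G(k-1); a window of 7 consecutive values has recurred shifted by 9, so by induction G(k + 9) = G(k) for all k >= 0: the sequence is periodic from the start with period 9.
One period: G(0..8) = 0, 0, 1, 1, 2, 2, 3, 3, 4.
41 mod 9 = 5, so G(41) = G(5) = 2.

2


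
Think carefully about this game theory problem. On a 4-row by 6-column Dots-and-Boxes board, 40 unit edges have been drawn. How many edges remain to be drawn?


Grid: 4 x 6 boxes, i.e. 5 rows and 7 columns of dots.
Horizontal edges: (rows + 1) * cols = 5 * 6 = 30
Vertical edges: rows * (cols + 1) = 4 * 7 = 28
Total edges: 30 + 28 = 58
Edges drawn: 40
Remaining: 58 - 40 = 18

18


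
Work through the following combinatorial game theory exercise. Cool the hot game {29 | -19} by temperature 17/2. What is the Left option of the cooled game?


Original game: {29 | -19} (a switch {a | b} with a > b).
Cooling by t (for t below the temperature (a - b)/2 = 24) taxes each move by t: {a | b} cooled by t is {a - t | b + t}.
Cooling amount: t = 17/2
Cooled Left option: 29 - 17/2 = 41/2
Cooled Right option: -19 + 17/2 = -21/2
Cooled game: {41/2 | -21/2}
Left option = 41/2

41/2


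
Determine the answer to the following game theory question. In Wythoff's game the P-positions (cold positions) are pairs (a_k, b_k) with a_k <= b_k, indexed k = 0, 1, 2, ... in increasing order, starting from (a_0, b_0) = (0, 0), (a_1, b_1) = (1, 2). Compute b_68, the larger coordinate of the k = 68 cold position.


By Wythoff's theorem, a_k = floor(k * phi) and b_k = floor(k * phi^2) = a_k + k, where phi = (1 + sqrt(5))/2 is the golden ratio.
phi = (1 + sqrt(5))/2 = 1.618034
phi^2 = phi + 1 = 2.618034
k = 68
k * phi^2 = 68 * 2.618034 = 178.026311
b_68 = floor(k * phi^2) = 178 (check: a_68 + k = 110 + 68 = 178)

178


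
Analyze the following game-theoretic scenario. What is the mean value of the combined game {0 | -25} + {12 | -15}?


G1 = {0 | -25}, G2 = {12 | -15}
Each is a switch {a | b} with numbers a > b; its mean value is (a + b)/2, and mean value is additive over game sums: m(G1 + G2) = m(G1) + m(G2).
Mean of G1 = (0 + (-25))/2 = -25/2 = -25/2
Mean of G2 = (12 + (-15))/2 = -3/2 = -3/2
Mean of G1 + G2 = -25/2 + -3/2 = -14

-14


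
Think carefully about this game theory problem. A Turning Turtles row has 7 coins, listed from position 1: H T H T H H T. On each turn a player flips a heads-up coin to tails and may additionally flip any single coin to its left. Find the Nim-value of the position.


Coins: H T H T H H T
Key fact: a single head at position k behaves exactly like a Nim heap of size k (turning it to T and optionally flipping a coin at j < k corresponds to moving the heap from k to j, or to 0), and heads combine as a disjunctive sum (two heads at the same place would cancel, matching j XOR j = 0). So the Nim-value is the XOR of the 1-indexed positions of the heads.
Face-up positions (1-indexed): [1, 3, 5, 6]
XOR 0 with 1: 0 XOR 1 = 1
XOR 1 with 3: 1 XOR 3 = 2
XOR 2 with 5: 2 XOR 5 = 7
XOR 7 with 6: 7 XOR 6 = 1
Nim-value = 1

1


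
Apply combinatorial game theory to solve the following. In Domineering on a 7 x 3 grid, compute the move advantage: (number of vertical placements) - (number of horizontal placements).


Board is 7 x 3 (rows x cols).
Left (vertical) placements: (rows-1) * cols = 6 * 3 = 18
Right (horizontal) placements: rows * (cols-1) = 7 * 2 = 14
Advantage = Left - Right = 18 - 14 = 4

4


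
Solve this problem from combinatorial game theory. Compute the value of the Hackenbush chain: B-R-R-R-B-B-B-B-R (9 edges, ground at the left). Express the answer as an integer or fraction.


Edges (from ground): B-R-R-R-B-B-B-B-R
By Berlekamp's sign-expansion rule, a Blue-Red Hackenbush stalk has the value of the surreal number whose sign sequence is the edge sequence with B -> + and R -> -.
Sign sequence: +---++++-
Trace the sign expansion in the surreal number tree, starting from 0:
Edge 1: B (sign +) -> bounds (0, +inf), value = 1
Edge 2: R (sign -) -> bounds (0, 1), value = 1/2
Edge 3: R (sign -) -> bounds (0, 1/2), value = 1/4
Edge 4: R (sign -) -> bounds (0, 1/4), value = 1/8
Edge 5: B (sign +) -> bounds (1/8, 1/4), value = 3/16
Edge 6: B (sign +) -> bounds (3/16, 1/4), value = 7/32
Edge 7: B (sign +) -> bounds (7/32, 1/4), value = 15/64
Edge 8: B (sign +) -> bounds (15/64, 1/4), value = 31/128
Edge 9: R (sign -) -> bounds (15/64, 31/128), value = 61/256
Game value = 61/256

61/256


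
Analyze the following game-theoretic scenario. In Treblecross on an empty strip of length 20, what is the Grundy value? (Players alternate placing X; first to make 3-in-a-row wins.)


Treblecross: place X on empty cells; 3-in-a-row wins.
Playing within two cells of an existing X lets the opponent win at once, so sensible play treats the cells i-2..i+2 around each X as dead. The player left with no safe cell loses, so this is a normal-play take-away game on strips of safe cells.
Placing X at cell i (0-indexed) of a strip of k safe cells leaves independent strips of sizes max(0, i-2) and max(0, k-i-3). Hence G(k) = mex{ G(max(0,i-2)) XOR G(max(0,k-i-3)) : 0 <= i < k }, with G(0) = 0.
G(1): splits (0,0):0^0=0 -> mex({0}) = 1
G(2): splits (0,0):0^0=0 -> mex({0}) = 1
G(3): splits (0,0):0^0=0 -> mex({0}) = 1
G(4): splits (0,1):0^1=1 (0,0):0^0=0 -> mex({0, 1}) = 2
G(5): splits (0,2):0^1=1 (0,1):0^1=1 (0,0):0^0=0 -> mex({0, 1}) = 2
G(6) = mex({1}) = 0
G(7) = mex({0, 1, 2}) = 3
G(8) = mex({0, 1, 2}) = 3
G(9) = mex({0, 2}) = 1
G(10) = mex({0, 2, 3}) = 1
G(11) = mex({0, 3}) = 1
G(12) = mex({1, 3}) = 0
G(13) = mex({0, 1, 2, 3}) = 4
G(14) = mex({0, 1, 2}) = 3
G(15) = mex({0, 1, 2}) = 3
G(16) = mex({0, 1, 2, 4}) = 3
G(17) = mex({0, 1, 3, 4}) = 2
G(18) = mex({0, 1, 3, 4}) = 2
G(19) = mex({0, 1, 3, 5}) = 2
G(20) = mex({0, 1, 2, 3, 5}) = 4
Therefore G(20) = 4.

4


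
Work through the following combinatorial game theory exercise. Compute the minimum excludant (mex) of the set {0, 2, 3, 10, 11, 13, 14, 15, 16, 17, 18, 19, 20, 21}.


Set = {0, 2, 3, 10, 11, 13, 14, 15, 16, 17, 18, 19, 20, 21}
0 is in the set.
1 is NOT in the set. This is the mex.
mex = 1

1


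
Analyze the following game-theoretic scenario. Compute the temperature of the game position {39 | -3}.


The game is {39 | -3}, a switch {a | b} with numbers a > b.
Cooling {a | b} by t gives {a - t | b + t}, which stops being hot when a - t = b + t, i.e. at t = (a - b)/2. So the temperature of a switch is (a - b)/2.
Temperature = (Left option - Right option) / 2
= (39 - (-3)) / 2
= 42 / 2
= 21

21


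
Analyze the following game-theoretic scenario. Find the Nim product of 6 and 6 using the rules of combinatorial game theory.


Nim multiplication is bilinear over XOR: (u XOR v) * w = (u*w) XOR (v*w).
So we split each operand into its bit components and XOR the pairwise Nim products.
6 = 2 + 4 (as XOR of powers of 2).
6 = 2 + 4 (as XOR of powers of 2).
Using the standard Nim-product table on single bits:
  2*2 = 3,   2*4 = 8,   2*8 = 12,
  4*4 = 6,   4*8 = 11,  8*8 = 13,
and  1*x = x (identity), k*l = l*k (commutative).
Pairwise Nim products:
  2 * 2 = 3
  2 * 4 = 8
  4 * 2 = 8
  4 * 4 = 6
XOR them: 3 XOR 8 XOR 8 XOR 6 = 5.
Result: 6 * 6 = 5 (in Nim).

5


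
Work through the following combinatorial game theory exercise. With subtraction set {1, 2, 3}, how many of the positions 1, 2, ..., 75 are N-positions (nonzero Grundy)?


Subtraction set S = {1, 2, 3}, so G(n) = n mod 4.
G(n) = 0 when n is a multiple of 4.
Multiples of 4 in [1, 75]: 18
N-positions (nonzero Grundy) = 75 - 18 = 57

57


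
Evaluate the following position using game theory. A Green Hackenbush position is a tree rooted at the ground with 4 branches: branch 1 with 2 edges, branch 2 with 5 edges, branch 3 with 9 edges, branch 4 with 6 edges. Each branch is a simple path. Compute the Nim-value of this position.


The tree has 4 branches from the ground vertex.
In Green Hackenbush, the Nim-value of a simple path of length k is k.
Branch 1: length 2, Nim-value = 2
Branch 2: length 5, Nim-value = 5
Branch 3: length 9, Nim-value = 9
Branch 4: length 6, Nim-value = 6
Total Nim-value = XOR of all branch values:
0 XOR 2 = 2
2 XOR 5 = 7
7 XOR 9 = 14
14 XOR 6 = 8
Nim-value of the tree = 8

8


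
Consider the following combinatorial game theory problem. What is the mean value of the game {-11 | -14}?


Game = {-11 | -14}, a switch {a | b} with numbers a > b.
Its thermograph has left wall a - t and right wall b + t, which meet at t = (a - b)/2, where both equal (a + b)/2. So the mast (mean value) is at (a + b)/2.
Mean = (-11 + (-14))/2 = -25/2 = -25/2

-25/2


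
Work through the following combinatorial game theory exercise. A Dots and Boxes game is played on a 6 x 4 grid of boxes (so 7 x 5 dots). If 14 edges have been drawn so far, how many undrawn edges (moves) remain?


Grid: 6 x 4 boxes, i.e. 7 rows and 5 columns of dots.
Horizontal edges: (rows + 1) * cols = 7 * 4 = 28
Vertical edges: rows * (cols + 1) = 6 * 5 = 30
Total edges: 28 + 30 = 58
Edges drawn: 14
Remaining: 58 - 14 = 44

44


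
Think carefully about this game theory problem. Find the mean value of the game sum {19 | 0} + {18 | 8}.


G1 = {19 | 0}, G2 = {18 | 8}
Each is a switch {a | b} with numbers a > b; its mean value is (a + b)/2, and mean value is additive over game sums: m(G1 + G2) = m(G1) + m(G2).
Mean of G1 = (19 + (0))/2 = 19/2 = 19/2
Mean of G2 = (18 + (8))/2 = 26/2 = 13
Mean of G1 + G2 = 19/2 + 13 = 45/2

45/2


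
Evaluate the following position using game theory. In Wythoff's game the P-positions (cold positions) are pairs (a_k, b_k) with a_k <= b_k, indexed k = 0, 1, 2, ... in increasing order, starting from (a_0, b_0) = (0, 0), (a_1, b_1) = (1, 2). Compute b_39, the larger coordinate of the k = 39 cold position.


By Wythoff's theorem, a_k = floor(k * phi) and b_k = floor(k * phi^2) = a_k + k, where phi = (1 + sqrt(5))/2 is the golden ratio.
phi = (1 + sqrt(5))/2 = 1.618034
phi^2 = phi + 1 = 2.618034
k = 39
k * phi^2 = 39 * 2.618034 = 102.103326
b_39 = floor(k * phi^2) = 102 (check: a_39 + k = 63 + 39 = 102)

102


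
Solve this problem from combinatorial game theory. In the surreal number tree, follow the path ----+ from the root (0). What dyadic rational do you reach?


Sign expansion: ----+
Rule: track bounds (lo, hi), initially (-inf, +inf). On '+', the current value becomes lo and we move to the simplest number in (value, hi): value + 1 if hi = +inf, otherwise the midpoint (value + hi)/2. On '-', the current value becomes hi and we move to value - 1 if lo = -inf, otherwise the midpoint (lo + value)/2.
Start at 0.
Step 1: sign = -, move left. Bounds: (-inf, 0). Value = -1
Step 2: sign = -, move left. Bounds: (-inf, -1). Value = -2
Step 3: sign = -, move left. Bounds: (-inf, -2). Value = -3
Step 4: sign = -, move left. Bounds: (-inf, -3). Value = -4
Step 5: sign = +, move right. Bounds: (-4, -3). Value = -7/2
The surreal number with sign expansion ----+ is -7/2.

-7/2


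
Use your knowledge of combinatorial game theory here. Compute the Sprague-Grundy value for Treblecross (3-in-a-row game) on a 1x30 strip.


Treblecross: place X on empty cells; 3-in-a-row wins.
Playing within two cells of an existing X lets the opponent win at once, so sensible play treats the cells i-2..i+2 around each X as dead. The player left with no safe cell loses, so this is a normal-play take-away game on strips of safe cells.
Placing X at cell i (0-indexed) of a strip of k safe cells leaves independent strips of sizes max(0, i-2) and max(0, k-i-3). Hence G(k) = mex{ G(max(0,i-2)) XOR G(max(0,k-i-3)) : 0 <= i < k }, with G(0) = 0.
G(1): splits (0,0):0^0=0 -> mex({0}) = 1
G(2): splits (0,0):0^0=0 -> mex({0}) = 1
G(3): splits (0,0):0^0=0 -> mex({0}) = 1
G(4): splits (0,1):0^1=1 (0,0):0^0=0 -> mex({0, 1}) = 2
G(5): splits (0,2):0^1=1 (0,1):0^1=1 (0,0):0^0=0 -> mex({0, 1}) = 2
G(6) = mex({1}) = 0
G(7) = mex({0, 1, 2}) = 3
G(8) = mex({0, 1, 2}) = 3
G(9) = mex({0, 2}) = 1
G(10) = mex({0, 2, 3}) = 1
G(11) = mex({0, 3}) = 1
G(12) = mex({1, 3}) = 0
G(13) = mex({0, 1, 2, 3}) = 4
G(14) = mex({0, 1, 2}) = 3
G(15) = mex({0, 1, 2}) = 3
G(16) = mex({0, 1, 2, 4}) = 3
G(17) = mex({0, 1, 3, 4}) = 2
G(18) = mex({0, 1, 3, 4}) = 2
G(19) = mex({0, 1, 3, 5}) = 2
G(20) = mex({0, 1, 2, 3, 5}) = 4
G(21) = mex({0, 1, 2, 3, 5}) = 4
G(22) = mex({1, 2, 6}) = 0
G(23) = mex({0, 1, 2, 3, 4, 6}) = 5
G(24) = mex({0, 1, 2, 3, 4}) = 5
G(25) = mex({0, 1, 3, 4, 7}) = 2
G(26) = mex({0, 1, 3, 4, 5, 7}) = 2
G(27) = mex({0, 1, 3, 5}) = 2
G(28) = mex({0, 1, 2, 5}) = 3
G(29) = mex({0, 1, 2, 4, 5, 6}) = 3
G(30) = mex({1, 2, 4, 6}) = 0
Therefore G(30) = 0.

0


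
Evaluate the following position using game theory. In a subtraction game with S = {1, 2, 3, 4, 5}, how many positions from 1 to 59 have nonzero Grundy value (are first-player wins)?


Subtraction set S = {1, 2, 3, 4, 5}, so G(n) = n mod 6.
G(n) = 0 when n is a multiple of 6.
Multiples of 6 in [1, 59]: 9
N-positions (nonzero Grundy) = 59 - 9 = 50

50


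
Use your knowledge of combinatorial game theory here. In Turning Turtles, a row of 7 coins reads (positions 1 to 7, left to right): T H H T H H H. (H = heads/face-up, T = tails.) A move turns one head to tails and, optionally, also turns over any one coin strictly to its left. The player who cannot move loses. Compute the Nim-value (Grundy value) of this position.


Coins: T H H T H H H
Key fact: a single head at position k behaves exactly like a Nim heap of size k (turning it to T and optionally flipping a coin at j < k corresponds to moving the heap from k to j, or to 0), and heads combine as a disjunctive sum (two heads at the same place would cancel, matching j XOR j = 0). So the Nim-value is the XOR of the 1-indexed positions of the heads.
Face-up positions (1-indexed): [2, 3, 5, 6, 7]
XOR 0 with 2: 0 XOR 2 = 2
XOR 2 with 3: 2 XOR 3 = 1
XOR 1 with 5: 1 XOR 5 = 4
XOR 4 with 6: 4 XOR 6 = 2
XOR 2 with 7: 2 XOR 7 = 5
Nim-value = 5

5


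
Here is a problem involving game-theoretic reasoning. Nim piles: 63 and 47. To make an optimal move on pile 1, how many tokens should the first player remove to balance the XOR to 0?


Piles: 63 and 47
Current XOR: 63 XOR 47 = 16 (non-zero, so this is an N-position).
To make the XOR zero, we need to find a move that balances the piles.
For pile 1 (size 63): target = 63 XOR 16 = 47
We reduce pile 1 from 63 to 47.
Tokens removed: 63 - 47 = 16
Verification: 47 XOR 47 = 0

16


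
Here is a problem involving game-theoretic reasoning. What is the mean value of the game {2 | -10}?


Game = {2 | -10}, a switch {a | b} with numbers a > b.
Its thermograph has left wall a - t and right wall b + t, which meet at t = (a - b)/2, where both equal (a + b)/2. So the mast (mean value) is at (a + b)/2.
Mean = (2 + (-10))/2 = -8/2 = -4

-4


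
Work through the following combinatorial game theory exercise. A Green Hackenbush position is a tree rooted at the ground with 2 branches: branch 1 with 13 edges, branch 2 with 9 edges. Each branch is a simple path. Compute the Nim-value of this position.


The tree has 2 branches from the ground vertex.
In Green Hackenbush, the Nim-value of a simple path of length k is k.
Branch 1: length 13, Nim-value = 13
Branch 2: length 9, Nim-value = 9
Total Nim-value = XOR of all branch values:
0 XOR 13 = 13
13 XOR 9 = 4
Nim-value of the tree = 4

4


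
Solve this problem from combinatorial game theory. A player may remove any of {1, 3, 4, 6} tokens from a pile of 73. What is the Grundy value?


The subtraction set is S = {1, 3, 4, 6}.
G(k) = mex{ G(k - s) : s in S, s <= k }. We compute iteratively: G(0) = 0.
G(1) = mex({0}) = 1
G(2) = mex({1}) = 0
G(3) = mex({0}) = 1
G(4) = mex({0, 1}) = 2
G(5) = mex({0, 1, 2}) = 3
G(6) = mex({0, 1, 3}) = 2
G(7) = mex({1, 2}) = 0
G(8) = mex({0, 2, 3}) = 1
G(9) = mex({1, 2, 3}) = 0
G(10) = mex({0, 2}) = 1
G(11) = mex({0, 1, 3}) = 2
G(12) = mex({0, 1, 2}) = 3
Observe that G(7)..G(12) = 0, 1, 0, 1, 2, 3 repeats G(0)..G(5) = 0, 1, 0, 1, 2, 3.
For k >= max(S) = 6, G(k) is determined by the previous 6 values G(k-6)..G(k-1); a window of 6 consecutive values has recurred shifted by 7, so by induction G(k + 7) = G(k) for all k >= 0: the sequence is periodic from the start with period 7.
One period: G(0..6) = 0, 1, 0, 1, 2, 3, 2.
73 mod 7 = 3, so G(73) = G(3) = 1.

1


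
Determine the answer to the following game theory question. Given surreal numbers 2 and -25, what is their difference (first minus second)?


x = 2, y = -25
x - y = 2 - -25 = 27

27


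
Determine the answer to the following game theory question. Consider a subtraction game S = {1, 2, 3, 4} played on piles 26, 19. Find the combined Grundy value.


Subtraction set: {1, 2, 3, 4}
For this subtraction set, G(n) = n mod 5 (period = max + 1 = 5).
Pile 1 (size 26): G(26) = 26 mod 5 = 1
Pile 2 (size 19): G(19) = 19 mod 5 = 4
Total Grundy value = XOR of all: 1 XOR 4 = 5

5


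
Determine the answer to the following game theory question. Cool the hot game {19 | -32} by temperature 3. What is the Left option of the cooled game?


Original game: {19 | -32} (a switch {a | b} with a > b).
Cooling by t (for t below the temperature (a - b)/2 = 51/2) taxes each move by t: {a | b} cooled by t is {a - t | b + t}.
Cooling amount: t = 3
Cooled Left option: 19 - 3 = 16
Cooled Right option: -32 + 3 = -29
Cooled game: {16 | -29}
Left option = 16

16


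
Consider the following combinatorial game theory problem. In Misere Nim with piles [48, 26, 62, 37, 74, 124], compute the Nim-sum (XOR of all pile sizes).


We need the XOR (exclusive or) of all pile sizes.
After XOR-ing pile 1 (size 48): 0 XOR 48 = 48
After XOR-ing pile 2 (size 26): 48 XOR 26 = 42
After XOR-ing pile 3 (size 62): 42 XOR 62 = 20
After XOR-ing pile 4 (size 37): 20 XOR 37 = 49
After XOR-ing pile 5 (size 74): 49 XOR 74 = 123
After XOR-ing pile 6 (size 124): 123 XOR 124 = 7
The Nim-value of this position is 7.

7


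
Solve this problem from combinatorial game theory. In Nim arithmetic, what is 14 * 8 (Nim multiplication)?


Nim multiplication is bilinear over XOR: (u XOR v) * w = (u*w) XOR (v*w).
So we split each operand into its bit components and XOR the pairwise Nim products.
14 = 2 + 4 + 8 (as XOR of powers of 2).
8 = 8 (as XOR of powers of 2).
Using the standard Nim-product table on single bits:
  2*2 = 3,   2*4 = 8,   2*8 = 12,
  4*4 = 6,   4*8 = 11,  8*8 = 13,
and  1*x = x (identity), k*l = l*k (commutative).
Pairwise Nim products:
  2 * 8 = 12
  4 * 8 = 11
  8 * 8 = 13
XOR them: 12 XOR 11 XOR 13 = 10.
Result: 14 * 8 = 10 (in Nim).

10


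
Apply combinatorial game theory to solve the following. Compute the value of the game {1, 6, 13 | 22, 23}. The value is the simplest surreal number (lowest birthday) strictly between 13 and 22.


Left options: {1, 6, 13}, max = 13
Right options: {22, 23}, min = 22
All options are numbers and max(Left) < min(Right), so by the simplicity theorem the value is the simplest (earliest-born) number strictly between 13 and 22.
Integers 14 through 21 all lie strictly between 13 and 22.
Among integers, the simplest (lowest birthday = smallest |n|; 0 is born on day 0, +-n on day n) is 14.
No non-integer in the interval can be simpler: if x is a non-integer in the interval, then floor(x) or ceil(x) also lies in the interval (the interval contains an integer), and both are proper prefixes of x's sign expansion, i.e. born earlier. So the game value is 14.
Game value = 14

14


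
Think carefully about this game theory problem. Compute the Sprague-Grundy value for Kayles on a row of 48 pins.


Kayles: a move removes 1 or 2 adjacent pins from a contiguous row.
Removing pins from a row of k leaves two independent rows (a, b) with a + b = k - 1 (one pin) or a + b = k - 2 (two pins); an end removal gives a = 0.
By Sprague-Grundy, G(k) = mex{ G(a) XOR G(b) } over all these splits. G(0) = 0.
G(1): splits (0,0):0^0=0 -> mex({0}) = 1
G(2): splits (0,1):0^1=1 (0,0):0^0=0 -> mex({0, 1}) = 2
G(3): splits (0,2):0^2=2 (1,1):1^1=0 (0,1):0^1=1 -> mex({0, 1, 2}) = 3
G(4): splits (0,3):0^3=3 (1,2):1^2=3 (0,2):0^2=2 (1,1):1^1=0 -> mex({0, 2, 3}) = 1
G(5): splits (0,4):0^1=1 (1,3):1^3=2 (2,2):2^2=0 (0,3):0^3=3 (1,2):1^2=3 -> mex({0, 1, 2, 3}) = 4
G(6) = mex({0, 1, 2, 4}) = 3
G(7) = mex({0, 1, 3, 4, 5}) = 2
G(8) = mex({0, 2, 3, 5, 6}) = 1
G(9) = mex({0, 1, 2, 3, 6, 7}) = 4
G(10) = mex({0, 1, 3, 4, 5, 7}) = 2
G(11) = mex({0, 1, 2, 3, 4, 5}) = 6
G(12) = mex({0, 1, 2, 3, 5, 6, 7}) = 4
G(13) = mex({0, 2, 3, 4, 6, 7}) = 1
G(14) = mex({0, 1, 4, 5, 6, 7}) = 2
G(15) = mex({0, 1, 2, 3, 4, 5, 6}) = 7
G(16) = mex({0, 2, 3, 5, 6, 7}) = 1
G(17) = mex({0, 1, 2, 3, 5, 6, 7}) = 4
G(18) = mex({0, 1, 2, 4, 5, 6}) = 3
G(19) = mex({0, 1, 3, 4, 5, 7}) = 2
G(20) = mex({0, 2, 3, 4, 5, 6, 7}) = 1
G(21) = mex({0, 1, 2, 3, 5, 6, 7}) = 4
G(22) = mex({0, 1, 2, 3, 4, 5, 7}) = 6
G(23) = mex({0, 1, 2, 3, 4, 5, 6}) = 7
G(24) = mex({0, 1, 2, 3, 5, 6, 7}) = 4
G(25) = mex({0, 2, 3, 4, 6, 7}) = 1
G(26) = mex({0, 1, 3, 4, 5, 6, 7}) = 2
G(27) = mex({0, 1, 2, 3, 4, 5, 6, 7}) = 8
G(28) = mex({0, 1, 2, 3, 4, 6, 7, 8}) = 5
G(29) = mex({0, 1, 2, 3, 5, 6, 7, 8, 9}) = 4
G(30) = mex({0, 1, 2, 3, 4, 5, 6, 9, 10}) = 7
G(31) = mex({0, 1, 3, 4, 5, 7, 10, 11}) = 2
G(32) = mex({0, 2, 3, 4, 5, 6, 7, 9, 11}) = 1
G(33) = mex({0, 1, 2, 3, 4, 5, 6, 7, 9, 12}) = 8
G(34) = mex({0, 1, 2, 3, 4, 5, 7, 8, 11, 12}) = 6
G(35) = mex({0, 1, 2, 3, 4, 5, 6, 8, 9, 10, 11}) = 7
G(36) = mex({0, 1, 2, 3, 5, 6, 7, 9, 10}) = 4
G(37) = mex({0, 2, 3, 4, 6, 7, 9, 10, 11, 12}) = 1
G(38) = mex({0, 1, 3, 4, 5, 6, 7, 9, 10, 11, 12}) = 2
G(39) = mex({0, 1, 2, 4, 5, 6, 7, 9, 10, 12, 14}) = 3
G(40) = mex({0, 2, 3, 4, 6, 7, 11, 12, 14}) = 1
G(41) = mex({0, 1, 2, 3, 5, 6, 7, 9, 10, 11, 12}) = 4
G(42) = mex({0, 1, 2, 3, 4, 5, 6, 9, 10}) = 7
G(43) = mex({0, 1, 3, 4, 5, 7, 9, 10, 12, 15}) = 2
G(44) = mex({0, 2, 3, 4, 5, 6, 7, 9, 10, 12, 15}) = 1
G(45) = mex({0, 1, 2, 3, 4, 5, 6, 7, 9, 10, 12, 14}) = 8
G(46) = mex({0, 1, 3, 4, 5, 7, 8, 11, 12, 14}) = 2
G(47) = mex({0, 1, 2, 3, 4, 5, 6, 8, 9, 10, 11, 12}) = 7
G(48) = mex({0, 1, 2, 3, 5, 6, 7, 9, 10}) = 4
Therefore G(48) = 4.

4


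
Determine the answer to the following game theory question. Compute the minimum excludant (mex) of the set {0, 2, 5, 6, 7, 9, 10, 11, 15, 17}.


Set = {0, 2, 5, 6, 7, 9, 10, 11, 15, 17}
0 is in the set.
1 is NOT in the set. This is the mex.
mex = 1

1


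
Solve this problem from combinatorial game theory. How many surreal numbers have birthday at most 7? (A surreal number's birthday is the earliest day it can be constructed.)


Day 0: {|} = 0 is born. Count = 1.
Day n: the number of surreal numbers born by day n is 2^(n+1) - 1.
By day 0: 2^1 - 1 = 1
By day 1: 2^2 - 1 = 3
By day 2: 2^3 - 1 = 7
By day 3: 2^4 - 1 = 15
By day 4: 2^5 - 1 = 31
By day 5: 2^6 - 1 = 63
By day 6: 2^7 - 1 = 127
By day 7: 2^8 - 1 = 255
By day 7: 255 surreal numbers.

255


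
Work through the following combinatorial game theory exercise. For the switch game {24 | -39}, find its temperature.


The game is {24 | -39}, a switch {a | b} with numbers a > b.
Cooling {a | b} by t gives {a - t | b + t}, which stops being hot when a - t = b + t, i.e. at t = (a - b)/2. So the temperature of a switch is (a - b)/2.
Temperature = (Left option - Right option) / 2
= (24 - (-39)) / 2
= 63 / 2
= 63/2

63/2


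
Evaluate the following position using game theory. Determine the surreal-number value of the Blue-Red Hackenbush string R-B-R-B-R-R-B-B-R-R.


Edges (from ground): R-B-R-B-R-R-B-B-R-R
By Berlekamp's sign-expansion rule, a Blue-Red Hackenbush stalk has the value of the surreal number whose sign sequence is the edge sequence with B -> + and R -> -.
Sign sequence: -+-+--++--
Trace the sign expansion in the surreal number tree, starting from 0:
Edge 1: R (sign -) -> bounds (-inf, 0), value = -1
Edge 2: B (sign +) -> bounds (-1, 0), value = -1/2
Edge 3: R (sign -) -> bounds (-1, -1/2), value = -3/4
Edge 4: B (sign +) -> bounds (-3/4, -1/2), value = -5/8
Edge 5: R (sign -) -> bounds (-3/4, -5/8), value = -11/16
Edge 6: R (sign -) -> bounds (-3/4, -11/16), value = -23/32
Edge 7: B (sign +) -> bounds (-23/32, -11/16), value = -45/64
Edge 8: B (sign +) -> bounds (-45/64, -11/16), value = -89/128
Edge 9: R (sign -) -> bounds (-45/64, -89/128), value = -179/256
Edge 10: R (sign -) -> bounds (-45/64, -179/256), value = -359/512
Game value = -359/512

-359/512


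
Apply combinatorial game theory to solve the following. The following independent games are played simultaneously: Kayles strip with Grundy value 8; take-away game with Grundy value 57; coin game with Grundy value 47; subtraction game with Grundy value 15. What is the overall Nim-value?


By the Sprague-Grundy theorem, the Grundy value of a sum of games is the XOR of individual Grundy values.
Kayles strip: Grundy value = 8. Running XOR: 0 XOR 8 = 8
take-away game: Grundy value = 57. Running XOR: 8 XOR 57 = 49
coin game: Grundy value = 47. Running XOR: 49 XOR 47 = 30
subtraction game: Grundy value = 15. Running XOR: 30 XOR 15 = 17
The combined Grundy value is 17.

17


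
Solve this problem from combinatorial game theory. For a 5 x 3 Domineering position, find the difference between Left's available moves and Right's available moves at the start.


Board is 5 x 3 (rows x cols).
Left (vertical) placements: (rows-1) * cols = 4 * 3 = 12
Right (horizontal) placements: rows * (cols-1) = 5 * 2 = 10
Advantage = Left - Right = 12 - 10 = 2

2


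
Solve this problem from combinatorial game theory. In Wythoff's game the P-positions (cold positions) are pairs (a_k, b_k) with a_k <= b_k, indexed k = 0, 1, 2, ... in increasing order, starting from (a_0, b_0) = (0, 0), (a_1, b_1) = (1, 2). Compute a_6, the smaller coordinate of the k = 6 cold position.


By Wythoff's theorem, a_k = floor(k * phi) and b_k = floor(k * phi^2) = a_k + k, where phi = (1 + sqrt(5))/2 is the golden ratio.
phi = (1 + sqrt(5))/2 = 1.618034
k = 6
k * phi = 6 * 1.618034 = 9.708204
a_6 = floor(k * phi) = 9

9


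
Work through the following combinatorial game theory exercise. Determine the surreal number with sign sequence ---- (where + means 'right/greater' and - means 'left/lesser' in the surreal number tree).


Sign expansion: ----
Rule: track bounds (lo, hi), initially (-inf, +inf). On '+', the current value becomes lo and we move to the simplest number in (value, hi): value + 1 if hi = +inf, otherwise the midpoint (value + hi)/2. On '-', the current value becomes hi and we move to value - 1 if lo = -inf, otherwise the midpoint (lo + value)/2.
Start at 0.
Step 1: sign = -, move left. Bounds: (-inf, 0). Value = -1
Step 2: sign = -, move left. Bounds: (-inf, -1). Value = -2
Step 3: sign = -, move left. Bounds: (-inf, -2). Value = -3
Step 4: sign = -, move left. Bounds: (-inf, -3). Value = -4
The surreal number with sign expansion ---- is -4.

-4


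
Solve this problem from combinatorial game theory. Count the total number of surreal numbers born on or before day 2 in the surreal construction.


Day 0: {|} = 0 is born. Count = 1.
Day n: the number of surreal numbers born by day n is 2^(n+1) - 1.
By day 0: 2^1 - 1 = 1
By day 1: 2^2 - 1 = 3
By day 2: 2^3 - 1 = 7
By day 2: 7 surreal numbers.

7


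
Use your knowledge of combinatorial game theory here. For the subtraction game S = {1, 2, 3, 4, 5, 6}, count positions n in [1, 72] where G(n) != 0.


Subtraction set S = {1, 2, 3, 4, 5, 6}, so G(n) = n mod 7.
G(n) = 0 when n is a multiple of 7.
Multiples of 7 in [1, 72]: 10
N-positions (nonzero Grundy) = 72 - 10 = 62

62


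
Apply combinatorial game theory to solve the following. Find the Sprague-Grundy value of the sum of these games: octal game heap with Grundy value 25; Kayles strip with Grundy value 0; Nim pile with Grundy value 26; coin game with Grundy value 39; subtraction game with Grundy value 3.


By the Sprague-Grundy theorem, the Grundy value of a sum of games is the XOR of individual Grundy values.
octal game heap: Grundy value = 25. Running XOR: 0 XOR 25 = 25
Kayles strip: Grundy value = 0. Running XOR: 25 XOR 0 = 25
Nim pile: Grundy value = 26. Running XOR: 25 XOR 26 = 3
coin game: Grundy value = 39. Running XOR: 3 XOR 39 = 36
subtraction game: Grundy value = 3. Running XOR: 36 XOR 3 = 39
The combined Grundy value is 39.

39


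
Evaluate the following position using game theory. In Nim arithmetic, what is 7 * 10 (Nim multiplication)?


Nim multiplication is bilinear over XOR: (u XOR v) * w = (u*w) XOR (v*w).
So we split each operand into its bit components and XOR the pairwise Nim products.
7 = 1 + 2 + 4 (as XOR of powers of 2).
10 = 2 + 8 (as XOR of powers of 2).
Using the standard Nim-product table on single bits:
  2*2 = 3,   2*4 = 8,   2*8 = 12,
  4*4 = 6,   4*8 = 11,  8*8 = 13,
and  1*x = x (identity), k*l = l*k (commutative).
Pairwise Nim products:
  1 * 2 = 2
  1 * 8 = 8
  2 * 2 = 3
  2 * 8 = 12
  4 * 2 = 8
  4 * 8 = 11
XOR them: 2 XOR 8 XOR 3 XOR 12 XOR 8 XOR 11 = 6.
Result: 7 * 10 = 6 (in Nim).

6


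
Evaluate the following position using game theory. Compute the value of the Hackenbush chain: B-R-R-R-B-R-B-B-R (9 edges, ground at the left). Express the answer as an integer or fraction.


Edges (from ground): B-R-R-R-B-R-B-B-R
By Berlekamp's sign-expansion rule, a Blue-Red Hackenbush stalk has the value of the surreal number whose sign sequence is the edge sequence with B -> + and R -> -.
Sign sequence: +---+-++-
Trace the sign expansion in the surreal number tree, starting from 0:
Edge 1: B (sign +) -> bounds (0, +inf), value = 1
Edge 2: R (sign -) -> bounds (0, 1), value = 1/2
Edge 3: R (sign -) -> bounds (0, 1/2), value = 1/4
Edge 4: R (sign -) -> bounds (0, 1/4), value = 1/8
Edge 5: B (sign +) -> bounds (1/8, 1/4), value = 3/16
Edge 6: R (sign -) -> bounds (1/8, 3/16), value = 5/32
Edge 7: B (sign +) -> bounds (5/32, 3/16), value = 11/64
Edge 8: B (sign +) -> bounds (11/64, 3/16), value = 23/128
Edge 9: R (sign -) -> bounds (11/64, 23/128), value = 45/256
Game value = 45/256

45/256


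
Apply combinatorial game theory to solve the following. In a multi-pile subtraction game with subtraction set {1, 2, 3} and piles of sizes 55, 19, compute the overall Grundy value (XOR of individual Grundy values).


Subtraction set: {1, 2, 3}
For this subtraction set, G(n) = n mod 4 (period = max + 1 = 4).
Pile 1 (size 55): G(55) = 55 mod 4 = 3
Pile 2 (size 19): G(19) = 19 mod 4 = 3
Total Grundy value = XOR of all: 3 XOR 3 = 0

0


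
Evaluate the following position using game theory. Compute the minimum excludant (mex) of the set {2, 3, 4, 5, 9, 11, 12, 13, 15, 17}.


Set = {2, 3, 4, 5, 9, 11, 12, 13, 15, 17}
0 is NOT in the set. This is the mex.
mex = 0

0


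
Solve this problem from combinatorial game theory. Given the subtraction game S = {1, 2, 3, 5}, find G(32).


The subtraction set is S = {1, 2, 3, 5}.
G(k) = mex{ G(k - s) : s in S, s <= k }. We compute iteratively: G(0) = 0.
G(1) = mex({0}) = 1
G(2) = mex({0, 1}) = 2
G(3) = mex({0, 1, 2}) = 3
G(4) = mex({1, 2, 3}) = 0
G(5) = mex({0, 2, 3}) = 1
G(6) = mex({0, 1, 3}) = 2
G(7) = mex({0, 1, 2}) = 3
G(8) = mex({1, 2, 3}) = 0
Observe that G(4)..G(8) = 0, 1, 2, 3, 0 repeats G(0)..G(4) = 0, 1, 2, 3, 0.
For k >= max(S) = 5, G(k) is determined by the previous 5 values G(k-5)..G(k-1); a window of 5 consecutive values has recurred shifted by 4, so by induction G(k + 4) = G(k) for all k >= 0: the sequence is periodic from the start with period 4.
One period: G(0..3) = 0, 1, 2, 3.
32 mod 4 = 0, so G(32) = G(0) = 0.

0


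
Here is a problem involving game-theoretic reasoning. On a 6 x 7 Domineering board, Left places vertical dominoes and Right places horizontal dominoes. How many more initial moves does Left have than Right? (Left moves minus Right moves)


Board is 6 x 7 (rows x cols).
Left (vertical) placements: (rows-1) * cols = 5 * 7 = 35
Right (horizontal) placements: rows * (cols-1) = 6 * 6 = 36
Advantage = Left - Right = 35 - 36 = -1

-1


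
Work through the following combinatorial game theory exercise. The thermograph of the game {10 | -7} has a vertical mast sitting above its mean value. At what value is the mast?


Game = {10 | -7}, a switch {a | b} with numbers a > b.
Its thermograph has left wall a - t and right wall b + t, which meet at t = (a - b)/2, where both equal (a + b)/2. So the mast (mean value) is at (a + b)/2.
Mean = (10 + (-7))/2 = 3/2 = 3/2

3/2


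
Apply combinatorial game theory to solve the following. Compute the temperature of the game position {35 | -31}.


The game is {35 | -31}, a switch {a | b} with numbers a > b.
Cooling {a | b} by t gives {a - t | b + t}, which stops being hot when a - t = b + t, i.e. at t = (a - b)/2. So the temperature of a switch is (a - b)/2.
Temperature = (Left option - Right option) / 2
= (35 - (-31)) / 2
= 66 / 2
= 33

33


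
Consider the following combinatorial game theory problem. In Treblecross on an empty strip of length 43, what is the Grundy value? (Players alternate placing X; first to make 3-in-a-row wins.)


Treblecross: place X on empty cells; 3-in-a-row wins.
Playing within two cells of an existing X lets the opponent win at once, so sensible play treats the cells i-2..i+2 around each X as dead. The player left with no safe cell loses, so this is a normal-play take-away game on strips of safe cells.
Placing X at cell i (0-indexed) of a strip of k safe cells leaves independent strips of sizes max(0, i-2) and max(0, k-i-3). Hence G(k) = mex{ G(max(0,i-2)) XOR G(max(0,k-i-3)) : 0 <= i < k }, with G(0) = 0.
G(1): splits (0,0):0^0=0 -> mex({0}) = 1
G(2): splits (0,0):0^0=0 -> mex({0}) = 1
G(3): splits (0,0):0^0=0 -> mex({0}) = 1
G(4): splits (0,1):0^1=1 (0,0):0^0=0 -> mex({0, 1}) = 2
G(5): splits (0,2):0^1=1 (0,1):0^1=1 (0,0):0^0=0 -> mex({0, 1}) = 2
G(6) = mex({1}) = 0
G(7) = mex({0, 1, 2}) = 3
G(8) = mex({0, 1, 2}) = 3
G(9) = mex({0, 2}) = 1
G(10) = mex({0, 2, 3}) = 1
G(11) = mex({0, 3}) = 1
G(12) = mex({1, 3}) = 0
G(13) = mex({0, 1, 2, 3}) = 4
G(14) = mex({0, 1, 2}) = 3
G(15) = mex({0, 1, 2}) = 3
G(16) = mex({0, 1, 2, 4}) = 3
G(17) = mex({0, 1, 3, 4}) = 2
G(18) = mex({0, 1, 3, 4}) = 2
G(19) = mex({0, 1, 3, 5}) = 2
G(20) = mex({0, 1, 2, 3, 5}) = 4
G(21) = mex({0, 1, 2, 3, 5}) = 4
G(22) = mex({1, 2, 6}) = 0
G(23) = mex({0, 1, 2, 3, 4, 6}) = 5
G(24) = mex({0, 1, 2, 3, 4}) = 5
G(25) = mex({0, 1, 3, 4, 7}) = 2
G(26) = mex({0, 1, 3, 4, 5, 7}) = 2
G(27) = mex({0, 1, 3, 5}) = 2
G(28) = mex({0, 1, 2, 5}) = 3
G(29) = mex({0, 1, 2, 4, 5, 6}) = 3
G(30) = mex({1, 2, 4, 6}) = 0
G(31) = mex({0, 1, 2, 3, 4, 6}) = 5
G(32) = mex({1, 2, 3, 4, 7}) = 0
G(33) = mex({0, 3, 7}) = 1
G(34) = mex({0, 2, 3, 5, 7}) = 1
G(35) = mex({0, 2, 3, 5, 6}) = 1
G(36) = mex({0, 1, 2, 5, 6}) = 3
G(37) = mex({0, 1, 2, 4, 5, 6}) = 3
G(38) = mex({0, 1, 2, 4}) = 3
G(39) = mex({0, 1, 2, 3, 4, 7}) = 5
G(40) = mex({0, 1, 2, 3, 4, 5, 7}) = 6
G(41) = mex({0, 1, 2, 3, 5, 7}) = 4
G(42) = mex({0, 1, 2, 3, 5, 6, 7}) = 4
G(43) = mex({0, 2, 3, 5, 6}) = 1
Therefore G(43) = 1.

1


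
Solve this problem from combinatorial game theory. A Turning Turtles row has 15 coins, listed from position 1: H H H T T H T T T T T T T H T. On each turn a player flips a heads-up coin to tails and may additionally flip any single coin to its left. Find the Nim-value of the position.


Coins: H H H T T H T T T T T T T H T
Key fact: a single head at position k behaves exactly like a Nim heap of size k (turning it to T and optionally flipping a coin at j < k corresponds to moving the heap from k to j, or to 0), and heads combine as a disjunctive sum (two heads at the same place would cancel, matching j XOR j = 0). So the Nim-value is the XOR of the 1-indexed positions of the heads.
Face-up positions (1-indexed): [1, 2, 3, 6, 14]
XOR 0 with 1: 0 XOR 1 = 1
XOR 1 with 2: 1 XOR 2 = 3
XOR 3 with 3: 3 XOR 3 = 0
XOR 0 with 6: 0 XOR 6 = 6
XOR 6 with 14: 6 XOR 14 = 8
Nim-value = 8

8


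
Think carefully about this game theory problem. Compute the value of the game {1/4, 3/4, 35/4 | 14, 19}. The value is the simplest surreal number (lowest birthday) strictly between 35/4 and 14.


Left options: {1/4, 3/4, 35/4}, max = 35/4
Right options: {14, 19}, min = 14
All options are numbers and max(Left) < min(Right), so by the simplicity theorem the value is the simplest (earliest-born) number strictly between 35/4 and 14.
Integers 9 through 13 all lie strictly between 35/4 and 14.
Among integers, the simplest (lowest birthday = smallest |n|; 0 is born on day 0, +-n on day n) is 9.
No non-integer in the interval can be simpler: if x is a non-integer in the interval, then floor(x) or ceil(x) also lies in the interval (the interval contains an integer), and both are proper prefixes of x's sign expansion, i.e. born earlier. So the game value is 9.
Game value = 9

9


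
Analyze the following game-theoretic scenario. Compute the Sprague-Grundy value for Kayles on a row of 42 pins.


Kayles: a move removes 1 or 2 adjacent pins from a contiguous row.
Removing pins from a row of k leaves two independent rows (a, b) with a + b = k - 1 (one pin) or a + b = k - 2 (two pins); an end removal gives a = 0.
By Sprague-Grundy, G(k) = mex{ G(a) XOR G(b) } over all these splits. G(0) = 0.
G(1): splits (0,0):0^0=0 -> mex({0}) = 1
G(2): splits (0,1):0^1=1 (0,0):0^0=0 -> mex({0, 1}) = 2
G(3): splits (0,2):0^2=2 (1,1):1^1=0 (0,1):0^1=1 -> mex({0, 1, 2}) = 3
G(4): splits (0,3):0^3=3 (1,2):1^2=3 (0,2):0^2=2 (1,1):1^1=0 -> mex({0, 2, 3}) = 1
G(5): splits (0,4):0^1=1 (1,3):1^3=2 (2,2):2^2=0 (0,3):0^3=3 (1,2):1^2=3 -> mex({0, 1, 2, 3}) = 4
G(6) = mex({0, 1, 2, 4}) = 3
G(7) = mex({0, 1, 3, 4, 5}) = 2
G(8) = mex({0, 2, 3, 5, 6}) = 1
G(9) = mex({0, 1, 2, 3, 6, 7}) = 4
G(10) = mex({0, 1, 3, 4, 5, 7}) = 2
G(11) = mex({0, 1, 2, 3, 4, 5}) = 6
G(12) = mex({0, 1, 2, 3, 5, 6, 7}) = 4
G(13) = mex({0, 2, 3, 4, 6, 7}) = 1
G(14) = mex({0, 1, 4, 5, 6, 7}) = 2
G(15) = mex({0, 1, 2, 3, 4, 5, 6}) = 7
G(16) = mex({0, 2, 3, 5, 6, 7}) = 1
G(17) = mex({0, 1, 2, 3, 5, 6, 7}) = 4
G(18) = mex({0, 1, 2, 4, 5, 6}) = 3
G(19) = mex({0, 1, 3, 4, 5, 7}) = 2
G(20) = mex({0, 2, 3, 4, 5, 6, 7}) = 1
G(21) = mex({0, 1, 2, 3, 5, 6, 7}) = 4
G(22) = mex({0, 1, 2, 3, 4, 5, 7}) = 6
G(23) = mex({0, 1, 2, 3, 4, 5, 6}) = 7
G(24) = mex({0, 1, 2, 3, 5, 6, 7}) = 4
G(25) = mex({0, 2, 3, 4, 6, 7}) = 1
G(26) = mex({0, 1, 3, 4, 5, 6, 7}) = 2
G(27) = mex({0, 1, 2, 3, 4, 5, 6, 7}) = 8
G(28) = mex({0, 1, 2, 3, 4, 6, 7, 8}) = 5
G(29) = mex({0, 1, 2, 3, 5, 6, 7, 8, 9}) = 4
G(30) = mex({0, 1, 2, 3, 4, 5, 6, 9, 10}) = 7
G(31) = mex({0, 1, 3, 4, 5, 7, 10, 11}) = 2
G(32) = mex({0, 2, 3, 4, 5, 6, 7, 9, 11}) = 1
G(33) = mex({0, 1, 2, 3, 4, 5, 6, 7, 9, 12}) = 8
G(34) = mex({0, 1, 2, 3, 4, 5, 7, 8, 11, 12}) = 6
G(35) = mex({0, 1, 2, 3, 4, 5, 6, 8, 9, 10, 11}) = 7
G(36) = mex({0, 1, 2, 3, 5, 6, 7, 9, 10}) = 4
G(37) = mex({0, 2, 3, 4, 6, 7, 9, 10, 11, 12}) = 1
G(38) = mex({0, 1, 3, 4, 5, 6, 7, 9, 10, 11, 12}) = 2
G(39) = mex({0, 1, 2, 4, 5, 6, 7, 9, 10, 12, 14}) = 3
G(40) = mex({0, 2, 3, 4, 6, 7, 11, 12, 14}) = 1
G(41) = mex({0, 1, 2, 3, 5, 6, 7, 9, 10, 11, 12}) = 4
G(42) = mex({0, 1, 2, 3, 4, 5, 6, 9, 10}) = 7
Therefore G(42) = 7.

7


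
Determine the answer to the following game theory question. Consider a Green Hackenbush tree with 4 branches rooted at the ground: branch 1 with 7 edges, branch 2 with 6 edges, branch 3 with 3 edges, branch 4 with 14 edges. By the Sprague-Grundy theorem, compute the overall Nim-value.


The tree has 4 branches from the ground vertex.
In Green Hackenbush, the Nim-value of a simple path of length k is k.
Branch 1: length 7, Nim-value = 7
Branch 2: length 6, Nim-value = 6
Branch 3: length 3, Nim-value = 3
Branch 4: length 14, Nim-value = 14
Total Nim-value = XOR of all branch values:
0 XOR 7 = 7
7 XOR 6 = 1
1 XOR 3 = 2
2 XOR 14 = 12
Nim-value of the tree = 12

12
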